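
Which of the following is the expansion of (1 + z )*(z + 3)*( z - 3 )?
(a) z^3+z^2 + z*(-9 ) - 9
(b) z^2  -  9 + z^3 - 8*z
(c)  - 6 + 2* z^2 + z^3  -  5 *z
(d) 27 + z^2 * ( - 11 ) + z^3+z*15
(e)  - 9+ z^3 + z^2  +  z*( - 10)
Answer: a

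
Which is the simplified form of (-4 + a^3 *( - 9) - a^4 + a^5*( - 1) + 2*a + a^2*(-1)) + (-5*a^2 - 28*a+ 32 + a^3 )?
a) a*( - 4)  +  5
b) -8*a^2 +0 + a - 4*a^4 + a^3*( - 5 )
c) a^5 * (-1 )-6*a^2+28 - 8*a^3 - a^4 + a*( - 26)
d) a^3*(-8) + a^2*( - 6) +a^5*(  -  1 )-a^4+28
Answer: c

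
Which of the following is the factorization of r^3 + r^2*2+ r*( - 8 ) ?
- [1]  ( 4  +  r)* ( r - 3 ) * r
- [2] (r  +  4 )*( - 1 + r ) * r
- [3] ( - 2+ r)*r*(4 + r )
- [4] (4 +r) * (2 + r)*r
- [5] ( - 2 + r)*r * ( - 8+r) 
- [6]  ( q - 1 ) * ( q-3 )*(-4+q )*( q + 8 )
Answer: 3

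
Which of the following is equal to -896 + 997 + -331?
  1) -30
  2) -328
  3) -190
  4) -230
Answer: 4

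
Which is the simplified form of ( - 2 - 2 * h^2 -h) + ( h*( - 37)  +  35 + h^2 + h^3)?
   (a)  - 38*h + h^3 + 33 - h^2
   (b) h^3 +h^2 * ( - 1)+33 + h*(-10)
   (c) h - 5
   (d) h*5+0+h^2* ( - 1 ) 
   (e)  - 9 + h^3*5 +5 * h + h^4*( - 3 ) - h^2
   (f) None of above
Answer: a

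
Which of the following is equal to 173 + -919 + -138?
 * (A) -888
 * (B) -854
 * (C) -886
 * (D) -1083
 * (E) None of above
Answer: E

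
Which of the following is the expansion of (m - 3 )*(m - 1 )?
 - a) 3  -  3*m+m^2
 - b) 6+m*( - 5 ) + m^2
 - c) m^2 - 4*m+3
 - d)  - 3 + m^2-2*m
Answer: c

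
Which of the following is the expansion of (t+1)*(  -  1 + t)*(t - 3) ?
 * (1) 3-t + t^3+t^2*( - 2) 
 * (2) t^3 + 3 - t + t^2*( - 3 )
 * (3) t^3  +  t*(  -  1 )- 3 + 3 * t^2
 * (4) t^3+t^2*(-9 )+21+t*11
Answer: 2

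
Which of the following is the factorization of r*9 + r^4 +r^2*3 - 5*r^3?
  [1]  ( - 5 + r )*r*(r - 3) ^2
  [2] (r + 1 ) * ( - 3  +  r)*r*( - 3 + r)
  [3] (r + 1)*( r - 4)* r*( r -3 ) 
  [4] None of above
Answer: 2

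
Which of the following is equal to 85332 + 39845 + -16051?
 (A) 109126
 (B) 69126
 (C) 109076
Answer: A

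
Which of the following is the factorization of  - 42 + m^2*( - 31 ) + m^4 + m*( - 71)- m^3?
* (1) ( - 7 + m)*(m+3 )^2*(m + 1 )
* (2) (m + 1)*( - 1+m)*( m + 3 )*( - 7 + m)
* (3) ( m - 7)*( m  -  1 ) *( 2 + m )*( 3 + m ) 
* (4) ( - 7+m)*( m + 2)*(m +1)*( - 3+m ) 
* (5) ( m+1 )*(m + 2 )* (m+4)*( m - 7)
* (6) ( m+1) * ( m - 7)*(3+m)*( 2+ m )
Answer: 6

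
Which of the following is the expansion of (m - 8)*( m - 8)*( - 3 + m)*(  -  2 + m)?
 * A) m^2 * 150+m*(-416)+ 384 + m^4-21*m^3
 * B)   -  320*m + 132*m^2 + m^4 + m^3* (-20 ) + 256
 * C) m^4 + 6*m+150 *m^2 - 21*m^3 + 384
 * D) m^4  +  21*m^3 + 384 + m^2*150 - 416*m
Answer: A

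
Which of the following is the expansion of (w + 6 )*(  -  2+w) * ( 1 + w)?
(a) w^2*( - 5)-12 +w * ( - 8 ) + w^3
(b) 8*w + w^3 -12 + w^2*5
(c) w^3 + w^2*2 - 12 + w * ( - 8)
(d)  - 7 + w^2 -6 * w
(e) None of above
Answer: e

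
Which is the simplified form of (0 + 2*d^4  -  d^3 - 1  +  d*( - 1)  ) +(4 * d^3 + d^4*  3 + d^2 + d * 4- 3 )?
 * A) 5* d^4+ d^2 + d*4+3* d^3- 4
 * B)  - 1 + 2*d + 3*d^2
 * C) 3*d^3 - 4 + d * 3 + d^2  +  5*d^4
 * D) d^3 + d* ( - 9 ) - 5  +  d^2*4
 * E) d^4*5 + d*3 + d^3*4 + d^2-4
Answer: C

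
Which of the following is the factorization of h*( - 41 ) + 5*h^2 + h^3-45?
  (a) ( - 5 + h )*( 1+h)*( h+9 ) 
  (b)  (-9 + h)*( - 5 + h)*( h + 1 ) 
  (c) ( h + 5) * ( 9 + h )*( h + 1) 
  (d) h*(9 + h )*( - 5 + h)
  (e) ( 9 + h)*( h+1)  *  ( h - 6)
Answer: a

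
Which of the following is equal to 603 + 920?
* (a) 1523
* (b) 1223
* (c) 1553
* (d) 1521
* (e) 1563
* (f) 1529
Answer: a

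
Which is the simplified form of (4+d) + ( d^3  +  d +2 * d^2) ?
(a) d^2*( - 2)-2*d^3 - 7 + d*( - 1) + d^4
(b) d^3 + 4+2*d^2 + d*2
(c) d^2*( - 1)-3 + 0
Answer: b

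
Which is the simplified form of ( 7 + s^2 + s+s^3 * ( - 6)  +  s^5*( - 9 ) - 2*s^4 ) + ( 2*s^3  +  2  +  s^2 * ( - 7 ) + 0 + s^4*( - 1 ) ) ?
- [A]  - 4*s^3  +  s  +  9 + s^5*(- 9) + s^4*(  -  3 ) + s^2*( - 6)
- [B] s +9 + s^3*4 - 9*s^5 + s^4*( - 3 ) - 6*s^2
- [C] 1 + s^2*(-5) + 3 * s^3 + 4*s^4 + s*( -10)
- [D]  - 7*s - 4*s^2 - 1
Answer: A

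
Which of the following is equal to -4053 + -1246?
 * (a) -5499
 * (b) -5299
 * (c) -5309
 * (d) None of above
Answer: b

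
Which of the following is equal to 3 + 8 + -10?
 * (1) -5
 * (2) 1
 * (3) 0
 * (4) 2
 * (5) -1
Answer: 2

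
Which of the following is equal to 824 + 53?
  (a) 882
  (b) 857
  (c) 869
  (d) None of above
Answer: d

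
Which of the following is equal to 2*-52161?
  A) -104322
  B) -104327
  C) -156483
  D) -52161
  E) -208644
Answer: A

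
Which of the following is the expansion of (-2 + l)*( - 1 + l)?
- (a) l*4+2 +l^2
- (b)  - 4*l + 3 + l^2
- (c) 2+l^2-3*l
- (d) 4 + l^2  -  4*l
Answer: c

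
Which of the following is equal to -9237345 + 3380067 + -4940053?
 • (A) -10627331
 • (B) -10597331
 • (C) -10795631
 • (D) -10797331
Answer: D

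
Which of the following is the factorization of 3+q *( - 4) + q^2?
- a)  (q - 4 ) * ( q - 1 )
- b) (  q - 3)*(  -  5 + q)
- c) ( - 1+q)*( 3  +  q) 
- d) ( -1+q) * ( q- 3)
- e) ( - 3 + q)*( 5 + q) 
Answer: d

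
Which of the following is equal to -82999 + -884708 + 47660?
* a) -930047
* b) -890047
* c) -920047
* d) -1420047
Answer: c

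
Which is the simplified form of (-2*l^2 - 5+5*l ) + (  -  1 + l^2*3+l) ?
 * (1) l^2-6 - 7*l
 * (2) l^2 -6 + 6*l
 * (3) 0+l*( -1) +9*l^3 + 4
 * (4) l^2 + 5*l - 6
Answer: 2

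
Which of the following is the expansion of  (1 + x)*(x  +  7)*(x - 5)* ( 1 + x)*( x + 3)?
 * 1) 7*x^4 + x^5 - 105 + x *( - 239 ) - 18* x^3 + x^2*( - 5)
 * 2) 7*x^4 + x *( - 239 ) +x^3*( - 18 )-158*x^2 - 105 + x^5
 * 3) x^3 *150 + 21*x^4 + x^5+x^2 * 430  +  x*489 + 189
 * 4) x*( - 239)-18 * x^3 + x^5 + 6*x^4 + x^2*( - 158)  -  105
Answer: 2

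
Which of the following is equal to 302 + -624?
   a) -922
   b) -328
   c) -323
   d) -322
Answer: d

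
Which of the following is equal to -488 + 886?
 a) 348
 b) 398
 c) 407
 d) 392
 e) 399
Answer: b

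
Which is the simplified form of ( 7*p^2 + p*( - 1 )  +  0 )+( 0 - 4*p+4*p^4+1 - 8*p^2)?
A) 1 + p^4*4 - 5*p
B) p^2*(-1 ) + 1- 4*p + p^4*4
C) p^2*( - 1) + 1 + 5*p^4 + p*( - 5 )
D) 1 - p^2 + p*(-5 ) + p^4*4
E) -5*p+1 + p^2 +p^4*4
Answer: D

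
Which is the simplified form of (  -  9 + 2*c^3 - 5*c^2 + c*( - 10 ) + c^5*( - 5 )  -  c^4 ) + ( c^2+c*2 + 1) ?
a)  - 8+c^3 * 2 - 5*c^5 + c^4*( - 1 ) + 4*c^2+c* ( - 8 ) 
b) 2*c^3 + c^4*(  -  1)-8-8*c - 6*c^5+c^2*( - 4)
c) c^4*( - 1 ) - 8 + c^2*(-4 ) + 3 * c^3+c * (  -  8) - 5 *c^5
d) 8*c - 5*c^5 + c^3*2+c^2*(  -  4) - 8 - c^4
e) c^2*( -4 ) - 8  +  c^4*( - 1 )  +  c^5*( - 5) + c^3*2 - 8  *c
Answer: e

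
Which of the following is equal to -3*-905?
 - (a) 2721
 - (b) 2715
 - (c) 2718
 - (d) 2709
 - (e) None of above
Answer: b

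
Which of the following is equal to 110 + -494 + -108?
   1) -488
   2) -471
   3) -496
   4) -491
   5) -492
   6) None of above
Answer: 5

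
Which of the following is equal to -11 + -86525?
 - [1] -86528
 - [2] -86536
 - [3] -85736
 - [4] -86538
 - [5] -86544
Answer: 2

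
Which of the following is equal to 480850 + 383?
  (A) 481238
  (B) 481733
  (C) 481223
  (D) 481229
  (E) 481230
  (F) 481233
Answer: F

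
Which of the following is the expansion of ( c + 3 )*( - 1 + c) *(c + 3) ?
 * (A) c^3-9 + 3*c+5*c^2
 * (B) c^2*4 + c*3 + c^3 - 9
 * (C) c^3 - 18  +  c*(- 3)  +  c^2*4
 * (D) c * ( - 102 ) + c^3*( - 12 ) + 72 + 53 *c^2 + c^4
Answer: A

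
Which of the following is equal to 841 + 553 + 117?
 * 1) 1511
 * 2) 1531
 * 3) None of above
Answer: 1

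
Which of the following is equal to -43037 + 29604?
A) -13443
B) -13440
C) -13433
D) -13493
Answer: C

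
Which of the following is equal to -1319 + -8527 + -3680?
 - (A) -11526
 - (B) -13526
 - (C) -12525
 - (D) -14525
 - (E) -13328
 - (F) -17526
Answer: B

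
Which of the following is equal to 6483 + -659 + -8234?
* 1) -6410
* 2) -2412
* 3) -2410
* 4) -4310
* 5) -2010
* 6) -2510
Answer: 3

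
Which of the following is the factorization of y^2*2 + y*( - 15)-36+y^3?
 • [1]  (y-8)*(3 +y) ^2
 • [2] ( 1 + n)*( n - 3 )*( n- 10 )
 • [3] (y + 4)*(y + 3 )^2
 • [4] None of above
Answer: 4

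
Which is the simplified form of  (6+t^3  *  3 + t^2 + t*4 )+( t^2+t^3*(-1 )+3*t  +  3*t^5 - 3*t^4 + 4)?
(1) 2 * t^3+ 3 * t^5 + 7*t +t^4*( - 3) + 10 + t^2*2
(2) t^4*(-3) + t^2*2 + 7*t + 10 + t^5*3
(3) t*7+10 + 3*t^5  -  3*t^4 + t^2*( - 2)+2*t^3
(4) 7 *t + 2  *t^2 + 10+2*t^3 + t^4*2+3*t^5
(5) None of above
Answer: 1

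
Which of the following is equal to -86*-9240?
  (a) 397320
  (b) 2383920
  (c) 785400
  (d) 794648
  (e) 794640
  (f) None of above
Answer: e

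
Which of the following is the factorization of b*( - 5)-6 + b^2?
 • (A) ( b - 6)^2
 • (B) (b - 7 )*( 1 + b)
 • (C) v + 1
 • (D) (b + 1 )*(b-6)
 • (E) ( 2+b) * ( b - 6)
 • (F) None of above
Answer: D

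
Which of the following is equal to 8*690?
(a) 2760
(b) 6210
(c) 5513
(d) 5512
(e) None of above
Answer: e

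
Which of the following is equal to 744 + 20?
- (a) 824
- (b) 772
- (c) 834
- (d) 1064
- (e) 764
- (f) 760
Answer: e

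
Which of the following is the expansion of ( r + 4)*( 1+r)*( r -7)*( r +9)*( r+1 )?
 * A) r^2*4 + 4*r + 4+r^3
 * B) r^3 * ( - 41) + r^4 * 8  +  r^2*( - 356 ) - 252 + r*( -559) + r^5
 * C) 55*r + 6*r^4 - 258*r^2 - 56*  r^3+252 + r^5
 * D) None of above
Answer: D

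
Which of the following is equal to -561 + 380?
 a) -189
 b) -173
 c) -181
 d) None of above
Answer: c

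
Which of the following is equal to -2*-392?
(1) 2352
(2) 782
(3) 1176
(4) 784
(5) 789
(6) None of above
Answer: 4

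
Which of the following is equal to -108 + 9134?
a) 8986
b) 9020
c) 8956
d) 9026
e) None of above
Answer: d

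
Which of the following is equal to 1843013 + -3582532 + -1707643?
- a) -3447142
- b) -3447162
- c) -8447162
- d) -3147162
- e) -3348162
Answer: b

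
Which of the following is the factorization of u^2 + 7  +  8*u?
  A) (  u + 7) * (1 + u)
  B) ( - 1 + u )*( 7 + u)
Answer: A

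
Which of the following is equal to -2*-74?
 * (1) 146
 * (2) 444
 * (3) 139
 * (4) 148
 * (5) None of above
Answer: 4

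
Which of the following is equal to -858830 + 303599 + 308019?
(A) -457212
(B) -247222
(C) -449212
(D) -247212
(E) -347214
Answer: D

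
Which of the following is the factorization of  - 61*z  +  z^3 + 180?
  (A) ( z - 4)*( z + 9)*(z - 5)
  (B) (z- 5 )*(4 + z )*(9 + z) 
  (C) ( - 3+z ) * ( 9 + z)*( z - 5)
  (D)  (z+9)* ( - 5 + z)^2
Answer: A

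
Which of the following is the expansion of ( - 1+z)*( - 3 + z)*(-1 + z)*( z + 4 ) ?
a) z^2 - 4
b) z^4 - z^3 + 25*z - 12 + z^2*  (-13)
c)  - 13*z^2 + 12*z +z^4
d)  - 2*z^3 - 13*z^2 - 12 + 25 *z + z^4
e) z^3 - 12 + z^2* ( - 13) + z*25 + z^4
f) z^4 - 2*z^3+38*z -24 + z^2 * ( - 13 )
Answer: b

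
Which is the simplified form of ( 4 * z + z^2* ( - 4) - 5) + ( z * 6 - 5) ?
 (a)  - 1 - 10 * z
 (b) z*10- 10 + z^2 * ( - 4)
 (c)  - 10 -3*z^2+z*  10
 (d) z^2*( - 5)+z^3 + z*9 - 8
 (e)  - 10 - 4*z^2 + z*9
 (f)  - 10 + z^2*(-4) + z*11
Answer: b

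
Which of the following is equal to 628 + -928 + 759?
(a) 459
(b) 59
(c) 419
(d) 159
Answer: a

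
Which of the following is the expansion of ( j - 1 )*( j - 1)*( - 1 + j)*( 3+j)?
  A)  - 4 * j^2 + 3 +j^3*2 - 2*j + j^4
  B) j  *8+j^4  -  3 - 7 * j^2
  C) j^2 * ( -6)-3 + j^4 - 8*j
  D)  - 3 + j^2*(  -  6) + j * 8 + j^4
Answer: D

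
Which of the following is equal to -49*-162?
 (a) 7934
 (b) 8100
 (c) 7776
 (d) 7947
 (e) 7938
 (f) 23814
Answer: e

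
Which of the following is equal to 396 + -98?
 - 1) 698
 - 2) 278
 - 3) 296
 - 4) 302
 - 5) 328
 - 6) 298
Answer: 6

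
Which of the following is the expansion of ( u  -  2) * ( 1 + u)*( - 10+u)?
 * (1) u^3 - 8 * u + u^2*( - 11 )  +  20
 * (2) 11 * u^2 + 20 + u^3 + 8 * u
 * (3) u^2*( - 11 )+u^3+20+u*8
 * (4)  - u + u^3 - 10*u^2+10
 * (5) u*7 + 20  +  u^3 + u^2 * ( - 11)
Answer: 3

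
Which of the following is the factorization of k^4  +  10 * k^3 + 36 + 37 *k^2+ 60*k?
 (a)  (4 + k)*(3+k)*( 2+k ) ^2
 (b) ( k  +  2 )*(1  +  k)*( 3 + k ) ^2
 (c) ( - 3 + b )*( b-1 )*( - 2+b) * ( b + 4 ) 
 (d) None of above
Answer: d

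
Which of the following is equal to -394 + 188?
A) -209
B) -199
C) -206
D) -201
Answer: C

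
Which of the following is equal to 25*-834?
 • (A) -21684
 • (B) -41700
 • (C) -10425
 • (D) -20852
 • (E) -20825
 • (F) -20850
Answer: F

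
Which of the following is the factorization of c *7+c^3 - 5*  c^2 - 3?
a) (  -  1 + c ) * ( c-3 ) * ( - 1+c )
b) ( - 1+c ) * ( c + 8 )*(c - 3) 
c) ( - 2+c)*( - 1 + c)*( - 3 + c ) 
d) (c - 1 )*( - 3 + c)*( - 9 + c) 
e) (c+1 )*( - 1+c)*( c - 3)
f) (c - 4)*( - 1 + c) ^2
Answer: a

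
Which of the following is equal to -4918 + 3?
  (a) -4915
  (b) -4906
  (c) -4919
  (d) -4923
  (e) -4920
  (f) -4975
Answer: a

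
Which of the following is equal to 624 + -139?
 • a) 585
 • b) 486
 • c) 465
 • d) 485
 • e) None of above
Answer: d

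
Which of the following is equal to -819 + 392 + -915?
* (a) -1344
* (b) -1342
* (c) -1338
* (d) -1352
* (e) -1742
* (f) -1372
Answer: b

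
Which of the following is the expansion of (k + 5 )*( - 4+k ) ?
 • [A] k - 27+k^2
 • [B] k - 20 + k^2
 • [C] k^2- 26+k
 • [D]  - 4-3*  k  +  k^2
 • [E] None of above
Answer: B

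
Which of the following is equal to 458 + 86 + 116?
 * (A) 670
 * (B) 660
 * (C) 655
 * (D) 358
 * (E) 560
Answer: B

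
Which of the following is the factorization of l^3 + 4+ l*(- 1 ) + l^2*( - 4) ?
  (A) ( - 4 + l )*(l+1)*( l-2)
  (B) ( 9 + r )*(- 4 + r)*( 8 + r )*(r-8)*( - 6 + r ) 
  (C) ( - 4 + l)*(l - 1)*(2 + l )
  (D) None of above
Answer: D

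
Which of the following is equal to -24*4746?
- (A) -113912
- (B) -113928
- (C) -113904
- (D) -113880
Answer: C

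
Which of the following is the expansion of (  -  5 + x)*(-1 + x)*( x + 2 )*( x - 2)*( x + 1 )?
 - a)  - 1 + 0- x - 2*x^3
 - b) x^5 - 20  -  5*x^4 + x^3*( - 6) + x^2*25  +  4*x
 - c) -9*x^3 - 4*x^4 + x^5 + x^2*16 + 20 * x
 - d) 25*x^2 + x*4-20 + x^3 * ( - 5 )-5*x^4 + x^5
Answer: d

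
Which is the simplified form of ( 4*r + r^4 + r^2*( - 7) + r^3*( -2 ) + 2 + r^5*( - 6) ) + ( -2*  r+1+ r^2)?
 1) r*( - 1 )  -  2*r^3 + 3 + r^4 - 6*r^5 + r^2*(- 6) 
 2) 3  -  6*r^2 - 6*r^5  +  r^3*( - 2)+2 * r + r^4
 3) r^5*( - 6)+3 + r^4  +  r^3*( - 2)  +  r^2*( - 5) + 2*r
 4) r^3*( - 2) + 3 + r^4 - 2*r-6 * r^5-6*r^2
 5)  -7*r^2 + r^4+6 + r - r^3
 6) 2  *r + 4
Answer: 2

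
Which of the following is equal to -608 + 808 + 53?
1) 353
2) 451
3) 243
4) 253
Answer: 4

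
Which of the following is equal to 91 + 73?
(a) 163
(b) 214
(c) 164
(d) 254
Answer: c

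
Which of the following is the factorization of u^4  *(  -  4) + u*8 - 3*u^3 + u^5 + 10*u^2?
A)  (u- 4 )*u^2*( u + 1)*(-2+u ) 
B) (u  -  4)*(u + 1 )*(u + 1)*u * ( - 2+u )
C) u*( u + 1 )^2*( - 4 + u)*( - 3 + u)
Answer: B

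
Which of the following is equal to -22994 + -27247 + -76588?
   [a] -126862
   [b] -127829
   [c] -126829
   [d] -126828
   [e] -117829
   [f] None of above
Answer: c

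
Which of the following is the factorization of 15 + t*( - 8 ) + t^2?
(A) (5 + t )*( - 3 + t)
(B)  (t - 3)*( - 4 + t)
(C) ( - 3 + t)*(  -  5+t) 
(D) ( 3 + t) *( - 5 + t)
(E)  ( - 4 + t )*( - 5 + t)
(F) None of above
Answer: C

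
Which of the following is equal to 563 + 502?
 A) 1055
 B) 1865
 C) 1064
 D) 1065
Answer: D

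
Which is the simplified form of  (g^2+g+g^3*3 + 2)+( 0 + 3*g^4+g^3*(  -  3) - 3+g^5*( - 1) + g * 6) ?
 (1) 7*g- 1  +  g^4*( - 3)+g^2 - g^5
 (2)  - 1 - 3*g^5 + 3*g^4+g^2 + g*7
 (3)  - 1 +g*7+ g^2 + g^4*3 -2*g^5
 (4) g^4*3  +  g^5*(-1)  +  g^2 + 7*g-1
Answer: 4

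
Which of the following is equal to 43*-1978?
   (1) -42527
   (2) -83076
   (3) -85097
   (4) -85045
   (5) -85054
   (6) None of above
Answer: 5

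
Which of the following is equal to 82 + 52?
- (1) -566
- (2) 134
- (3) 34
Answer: 2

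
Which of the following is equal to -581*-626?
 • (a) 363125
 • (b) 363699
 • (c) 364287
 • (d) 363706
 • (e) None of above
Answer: d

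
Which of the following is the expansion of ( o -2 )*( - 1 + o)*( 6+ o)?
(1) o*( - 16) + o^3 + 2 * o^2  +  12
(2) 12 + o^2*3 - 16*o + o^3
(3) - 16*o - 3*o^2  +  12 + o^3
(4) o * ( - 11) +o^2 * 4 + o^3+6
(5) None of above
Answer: 2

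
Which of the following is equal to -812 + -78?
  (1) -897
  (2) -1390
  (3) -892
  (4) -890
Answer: 4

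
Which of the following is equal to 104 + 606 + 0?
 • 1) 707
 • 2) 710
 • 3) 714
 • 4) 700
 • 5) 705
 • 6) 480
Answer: 2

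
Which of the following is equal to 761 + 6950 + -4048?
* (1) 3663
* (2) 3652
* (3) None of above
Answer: 1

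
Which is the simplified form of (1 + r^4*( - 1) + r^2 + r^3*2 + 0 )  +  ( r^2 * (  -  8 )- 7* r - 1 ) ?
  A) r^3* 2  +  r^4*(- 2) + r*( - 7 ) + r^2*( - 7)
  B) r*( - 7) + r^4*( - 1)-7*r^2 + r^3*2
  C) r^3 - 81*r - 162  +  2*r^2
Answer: B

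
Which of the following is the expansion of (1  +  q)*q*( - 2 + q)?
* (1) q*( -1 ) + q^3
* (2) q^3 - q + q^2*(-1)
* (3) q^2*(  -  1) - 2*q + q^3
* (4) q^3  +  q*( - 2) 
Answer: 3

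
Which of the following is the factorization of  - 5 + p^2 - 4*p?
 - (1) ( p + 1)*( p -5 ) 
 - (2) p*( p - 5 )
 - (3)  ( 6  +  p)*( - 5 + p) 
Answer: 1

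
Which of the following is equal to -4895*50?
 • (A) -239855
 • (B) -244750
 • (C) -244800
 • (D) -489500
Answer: B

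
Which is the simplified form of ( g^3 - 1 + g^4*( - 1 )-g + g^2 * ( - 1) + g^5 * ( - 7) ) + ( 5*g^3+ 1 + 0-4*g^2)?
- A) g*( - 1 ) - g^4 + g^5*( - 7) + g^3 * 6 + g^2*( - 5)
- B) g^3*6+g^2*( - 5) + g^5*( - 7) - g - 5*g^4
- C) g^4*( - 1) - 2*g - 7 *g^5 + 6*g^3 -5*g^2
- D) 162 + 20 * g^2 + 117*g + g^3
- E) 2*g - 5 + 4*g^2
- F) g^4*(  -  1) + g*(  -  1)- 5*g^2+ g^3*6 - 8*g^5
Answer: A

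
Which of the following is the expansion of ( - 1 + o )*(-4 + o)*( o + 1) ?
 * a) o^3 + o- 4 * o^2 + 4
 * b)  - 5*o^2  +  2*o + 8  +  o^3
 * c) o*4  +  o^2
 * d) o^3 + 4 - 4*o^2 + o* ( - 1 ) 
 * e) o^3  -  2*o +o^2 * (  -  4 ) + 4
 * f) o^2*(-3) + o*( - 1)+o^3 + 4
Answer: d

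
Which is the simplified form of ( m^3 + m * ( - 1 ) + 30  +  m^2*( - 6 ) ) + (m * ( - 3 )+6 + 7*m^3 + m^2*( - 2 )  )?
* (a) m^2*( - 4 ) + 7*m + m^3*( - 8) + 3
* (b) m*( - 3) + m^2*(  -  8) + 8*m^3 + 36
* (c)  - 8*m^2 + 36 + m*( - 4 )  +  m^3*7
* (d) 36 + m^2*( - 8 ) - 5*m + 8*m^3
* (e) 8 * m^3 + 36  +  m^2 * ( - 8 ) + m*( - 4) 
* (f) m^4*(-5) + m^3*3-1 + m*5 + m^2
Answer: e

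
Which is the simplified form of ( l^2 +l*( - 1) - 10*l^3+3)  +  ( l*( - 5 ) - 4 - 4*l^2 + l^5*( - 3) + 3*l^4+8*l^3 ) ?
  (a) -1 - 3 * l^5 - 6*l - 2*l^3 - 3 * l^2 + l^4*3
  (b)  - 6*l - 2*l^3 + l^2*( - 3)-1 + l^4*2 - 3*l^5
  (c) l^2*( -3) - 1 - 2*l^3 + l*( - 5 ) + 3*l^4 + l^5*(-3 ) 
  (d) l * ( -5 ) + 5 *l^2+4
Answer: a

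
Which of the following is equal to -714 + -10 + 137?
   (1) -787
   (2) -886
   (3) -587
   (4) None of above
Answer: 3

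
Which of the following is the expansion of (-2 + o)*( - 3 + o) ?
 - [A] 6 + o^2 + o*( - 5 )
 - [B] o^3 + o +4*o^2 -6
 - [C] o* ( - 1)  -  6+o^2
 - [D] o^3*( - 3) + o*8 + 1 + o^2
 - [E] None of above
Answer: A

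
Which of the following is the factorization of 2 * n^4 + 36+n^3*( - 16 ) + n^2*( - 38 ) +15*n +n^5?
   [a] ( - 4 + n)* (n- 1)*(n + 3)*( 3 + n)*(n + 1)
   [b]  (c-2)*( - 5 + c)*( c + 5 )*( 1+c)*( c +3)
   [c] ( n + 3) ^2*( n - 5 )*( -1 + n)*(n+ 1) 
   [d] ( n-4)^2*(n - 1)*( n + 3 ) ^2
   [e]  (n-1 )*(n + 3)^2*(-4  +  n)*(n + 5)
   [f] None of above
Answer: a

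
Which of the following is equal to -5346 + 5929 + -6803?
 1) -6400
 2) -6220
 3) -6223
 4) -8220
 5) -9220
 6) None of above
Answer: 2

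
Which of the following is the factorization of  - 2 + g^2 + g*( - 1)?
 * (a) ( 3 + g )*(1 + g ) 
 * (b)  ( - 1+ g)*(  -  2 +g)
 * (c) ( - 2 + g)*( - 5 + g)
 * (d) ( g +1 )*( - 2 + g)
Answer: d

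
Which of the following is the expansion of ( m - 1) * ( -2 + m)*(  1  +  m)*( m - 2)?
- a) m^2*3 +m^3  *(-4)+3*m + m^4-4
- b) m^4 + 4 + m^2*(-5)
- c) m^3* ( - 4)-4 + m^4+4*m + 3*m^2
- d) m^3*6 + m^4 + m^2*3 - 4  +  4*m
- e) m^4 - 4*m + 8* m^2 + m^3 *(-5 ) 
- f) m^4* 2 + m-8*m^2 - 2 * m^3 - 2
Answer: c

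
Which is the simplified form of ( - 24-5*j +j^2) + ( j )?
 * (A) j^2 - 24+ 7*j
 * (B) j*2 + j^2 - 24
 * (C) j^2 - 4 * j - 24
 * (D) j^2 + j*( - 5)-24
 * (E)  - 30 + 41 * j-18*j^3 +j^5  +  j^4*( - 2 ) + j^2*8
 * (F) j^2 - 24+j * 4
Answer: C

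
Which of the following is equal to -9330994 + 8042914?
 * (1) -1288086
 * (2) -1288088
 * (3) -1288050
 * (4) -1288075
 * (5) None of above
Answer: 5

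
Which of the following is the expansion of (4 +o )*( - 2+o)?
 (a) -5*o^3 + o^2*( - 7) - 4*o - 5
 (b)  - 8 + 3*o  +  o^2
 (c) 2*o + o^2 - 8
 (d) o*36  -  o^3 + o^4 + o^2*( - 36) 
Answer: c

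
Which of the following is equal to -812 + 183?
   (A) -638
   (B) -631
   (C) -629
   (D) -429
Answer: C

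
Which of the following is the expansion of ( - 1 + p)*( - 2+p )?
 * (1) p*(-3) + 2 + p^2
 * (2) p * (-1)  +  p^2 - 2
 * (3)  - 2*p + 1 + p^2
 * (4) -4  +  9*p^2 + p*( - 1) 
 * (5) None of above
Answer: 1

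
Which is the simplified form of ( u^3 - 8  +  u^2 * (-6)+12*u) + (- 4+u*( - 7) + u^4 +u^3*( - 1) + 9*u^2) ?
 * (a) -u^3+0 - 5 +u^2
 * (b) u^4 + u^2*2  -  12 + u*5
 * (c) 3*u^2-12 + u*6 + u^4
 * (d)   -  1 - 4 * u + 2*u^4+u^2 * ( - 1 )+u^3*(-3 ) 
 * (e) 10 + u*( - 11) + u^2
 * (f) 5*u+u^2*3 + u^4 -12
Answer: f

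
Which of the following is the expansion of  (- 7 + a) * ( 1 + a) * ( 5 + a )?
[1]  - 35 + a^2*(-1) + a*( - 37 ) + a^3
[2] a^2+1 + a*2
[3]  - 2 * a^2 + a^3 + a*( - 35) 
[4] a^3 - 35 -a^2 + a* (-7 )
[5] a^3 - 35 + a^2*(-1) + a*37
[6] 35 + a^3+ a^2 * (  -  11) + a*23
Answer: 1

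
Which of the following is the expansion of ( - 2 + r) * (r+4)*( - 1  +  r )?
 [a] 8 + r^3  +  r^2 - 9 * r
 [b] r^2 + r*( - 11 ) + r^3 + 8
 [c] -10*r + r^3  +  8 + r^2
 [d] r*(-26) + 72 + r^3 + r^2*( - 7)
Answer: c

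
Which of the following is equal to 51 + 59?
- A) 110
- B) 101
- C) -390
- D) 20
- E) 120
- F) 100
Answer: A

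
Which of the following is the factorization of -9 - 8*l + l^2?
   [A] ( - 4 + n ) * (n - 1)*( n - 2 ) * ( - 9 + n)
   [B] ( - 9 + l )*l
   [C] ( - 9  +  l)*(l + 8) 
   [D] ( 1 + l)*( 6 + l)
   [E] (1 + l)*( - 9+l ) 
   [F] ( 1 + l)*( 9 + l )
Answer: E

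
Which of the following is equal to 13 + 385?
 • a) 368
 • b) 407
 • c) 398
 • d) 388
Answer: c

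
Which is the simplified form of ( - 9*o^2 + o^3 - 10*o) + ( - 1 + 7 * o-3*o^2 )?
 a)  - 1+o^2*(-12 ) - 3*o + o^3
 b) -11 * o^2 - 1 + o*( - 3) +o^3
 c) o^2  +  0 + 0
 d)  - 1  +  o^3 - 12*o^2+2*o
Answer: a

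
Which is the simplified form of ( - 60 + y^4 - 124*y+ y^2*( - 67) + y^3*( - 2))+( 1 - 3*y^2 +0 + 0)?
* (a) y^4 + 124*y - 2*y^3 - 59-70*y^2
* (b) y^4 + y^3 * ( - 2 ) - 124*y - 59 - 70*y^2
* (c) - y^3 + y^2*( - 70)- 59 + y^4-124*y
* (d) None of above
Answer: b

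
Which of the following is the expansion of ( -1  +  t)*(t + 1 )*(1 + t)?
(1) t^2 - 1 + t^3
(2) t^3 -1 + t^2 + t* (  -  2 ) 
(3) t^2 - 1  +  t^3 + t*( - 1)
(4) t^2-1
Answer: 3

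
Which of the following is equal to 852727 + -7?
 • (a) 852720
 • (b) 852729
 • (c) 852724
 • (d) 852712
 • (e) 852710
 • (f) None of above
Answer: a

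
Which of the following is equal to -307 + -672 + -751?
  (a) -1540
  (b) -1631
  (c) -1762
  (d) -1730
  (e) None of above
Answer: d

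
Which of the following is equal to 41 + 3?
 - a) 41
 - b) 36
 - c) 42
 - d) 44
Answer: d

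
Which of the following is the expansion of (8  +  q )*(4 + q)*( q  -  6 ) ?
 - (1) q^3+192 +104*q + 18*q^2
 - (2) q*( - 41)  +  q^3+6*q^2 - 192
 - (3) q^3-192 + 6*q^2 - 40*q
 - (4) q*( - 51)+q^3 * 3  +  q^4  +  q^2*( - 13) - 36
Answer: 3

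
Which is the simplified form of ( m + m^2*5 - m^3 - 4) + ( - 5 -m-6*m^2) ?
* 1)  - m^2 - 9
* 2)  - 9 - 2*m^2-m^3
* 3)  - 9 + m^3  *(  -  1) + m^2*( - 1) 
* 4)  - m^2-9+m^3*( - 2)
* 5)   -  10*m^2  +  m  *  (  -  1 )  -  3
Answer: 3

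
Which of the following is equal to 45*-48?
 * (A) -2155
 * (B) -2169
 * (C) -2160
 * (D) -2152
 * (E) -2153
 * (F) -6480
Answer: C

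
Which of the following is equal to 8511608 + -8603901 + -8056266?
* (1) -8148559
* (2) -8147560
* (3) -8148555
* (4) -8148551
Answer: 1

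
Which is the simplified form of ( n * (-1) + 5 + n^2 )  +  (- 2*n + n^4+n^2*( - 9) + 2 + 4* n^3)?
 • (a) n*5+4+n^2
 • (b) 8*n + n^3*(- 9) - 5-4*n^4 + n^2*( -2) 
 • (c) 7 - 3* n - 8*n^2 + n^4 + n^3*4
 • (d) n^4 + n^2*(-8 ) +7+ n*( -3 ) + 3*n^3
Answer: c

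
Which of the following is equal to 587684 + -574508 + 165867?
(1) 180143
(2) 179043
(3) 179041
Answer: 2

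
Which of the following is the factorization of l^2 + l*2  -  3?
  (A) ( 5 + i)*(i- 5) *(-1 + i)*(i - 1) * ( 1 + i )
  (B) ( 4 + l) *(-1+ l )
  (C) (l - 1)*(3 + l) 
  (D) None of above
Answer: C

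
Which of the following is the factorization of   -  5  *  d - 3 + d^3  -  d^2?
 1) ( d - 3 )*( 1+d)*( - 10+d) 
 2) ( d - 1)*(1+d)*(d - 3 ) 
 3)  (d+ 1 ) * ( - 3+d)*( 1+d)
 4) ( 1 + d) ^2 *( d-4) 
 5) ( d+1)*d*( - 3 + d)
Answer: 3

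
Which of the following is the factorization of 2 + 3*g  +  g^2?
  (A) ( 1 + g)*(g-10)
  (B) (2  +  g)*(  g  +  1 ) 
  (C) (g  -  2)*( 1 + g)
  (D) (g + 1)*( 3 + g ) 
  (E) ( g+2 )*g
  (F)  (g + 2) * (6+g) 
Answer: B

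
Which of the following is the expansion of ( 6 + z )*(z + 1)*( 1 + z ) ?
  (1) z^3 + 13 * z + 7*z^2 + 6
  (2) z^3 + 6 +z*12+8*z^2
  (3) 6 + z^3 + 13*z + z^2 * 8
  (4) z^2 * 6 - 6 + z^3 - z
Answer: 3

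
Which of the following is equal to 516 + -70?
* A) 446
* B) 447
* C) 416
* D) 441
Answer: A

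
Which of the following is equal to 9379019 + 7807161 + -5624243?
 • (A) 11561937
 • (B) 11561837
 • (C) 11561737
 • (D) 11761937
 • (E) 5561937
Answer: A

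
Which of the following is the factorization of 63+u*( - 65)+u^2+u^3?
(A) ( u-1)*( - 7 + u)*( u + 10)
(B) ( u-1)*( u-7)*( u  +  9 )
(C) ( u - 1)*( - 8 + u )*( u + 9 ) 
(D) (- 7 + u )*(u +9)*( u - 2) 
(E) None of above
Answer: B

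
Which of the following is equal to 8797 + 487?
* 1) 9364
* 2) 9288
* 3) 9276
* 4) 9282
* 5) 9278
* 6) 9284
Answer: 6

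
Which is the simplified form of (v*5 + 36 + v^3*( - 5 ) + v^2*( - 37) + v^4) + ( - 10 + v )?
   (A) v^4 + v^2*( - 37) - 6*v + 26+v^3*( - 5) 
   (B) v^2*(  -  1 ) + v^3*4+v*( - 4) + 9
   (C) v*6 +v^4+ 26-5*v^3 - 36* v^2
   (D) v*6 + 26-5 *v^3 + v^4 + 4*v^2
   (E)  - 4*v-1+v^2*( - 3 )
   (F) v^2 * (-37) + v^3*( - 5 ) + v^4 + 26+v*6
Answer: F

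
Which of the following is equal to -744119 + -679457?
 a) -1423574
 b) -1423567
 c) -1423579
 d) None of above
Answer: d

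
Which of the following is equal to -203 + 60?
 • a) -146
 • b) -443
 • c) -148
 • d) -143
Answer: d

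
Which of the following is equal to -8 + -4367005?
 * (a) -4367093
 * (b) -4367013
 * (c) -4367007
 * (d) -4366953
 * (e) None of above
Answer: b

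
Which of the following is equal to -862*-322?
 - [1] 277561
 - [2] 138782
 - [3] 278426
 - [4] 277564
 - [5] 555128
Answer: 4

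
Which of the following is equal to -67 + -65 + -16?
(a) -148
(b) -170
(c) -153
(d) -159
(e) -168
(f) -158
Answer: a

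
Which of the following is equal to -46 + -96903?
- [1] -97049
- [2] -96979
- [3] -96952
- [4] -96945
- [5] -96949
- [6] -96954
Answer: 5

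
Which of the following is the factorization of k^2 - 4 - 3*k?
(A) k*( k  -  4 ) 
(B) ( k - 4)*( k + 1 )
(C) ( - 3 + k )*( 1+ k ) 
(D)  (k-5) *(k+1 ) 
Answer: B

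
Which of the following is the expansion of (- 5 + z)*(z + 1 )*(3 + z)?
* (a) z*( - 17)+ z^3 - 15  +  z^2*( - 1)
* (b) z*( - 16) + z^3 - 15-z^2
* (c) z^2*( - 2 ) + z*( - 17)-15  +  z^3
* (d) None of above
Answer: a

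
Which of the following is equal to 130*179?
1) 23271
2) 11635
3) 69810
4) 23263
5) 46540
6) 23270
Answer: 6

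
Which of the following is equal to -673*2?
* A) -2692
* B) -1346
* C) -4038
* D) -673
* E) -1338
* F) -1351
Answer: B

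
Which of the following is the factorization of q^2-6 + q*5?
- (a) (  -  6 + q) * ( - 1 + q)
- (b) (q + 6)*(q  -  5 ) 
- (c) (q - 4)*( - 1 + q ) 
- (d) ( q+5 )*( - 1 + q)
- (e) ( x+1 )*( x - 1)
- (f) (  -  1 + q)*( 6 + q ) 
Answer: f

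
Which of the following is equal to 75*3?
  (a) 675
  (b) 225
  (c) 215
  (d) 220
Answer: b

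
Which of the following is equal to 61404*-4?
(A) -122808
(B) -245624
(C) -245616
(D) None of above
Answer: C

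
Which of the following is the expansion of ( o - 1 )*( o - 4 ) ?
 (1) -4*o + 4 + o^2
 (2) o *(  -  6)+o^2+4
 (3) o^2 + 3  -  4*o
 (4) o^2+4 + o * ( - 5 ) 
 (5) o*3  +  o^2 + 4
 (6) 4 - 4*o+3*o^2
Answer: 4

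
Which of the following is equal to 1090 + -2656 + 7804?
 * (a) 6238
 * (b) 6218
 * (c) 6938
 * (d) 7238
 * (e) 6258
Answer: a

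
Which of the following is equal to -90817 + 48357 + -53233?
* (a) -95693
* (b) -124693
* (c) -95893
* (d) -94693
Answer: a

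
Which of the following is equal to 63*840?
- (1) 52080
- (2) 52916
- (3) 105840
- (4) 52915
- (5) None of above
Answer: 5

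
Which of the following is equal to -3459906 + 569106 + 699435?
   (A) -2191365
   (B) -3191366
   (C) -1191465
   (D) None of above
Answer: A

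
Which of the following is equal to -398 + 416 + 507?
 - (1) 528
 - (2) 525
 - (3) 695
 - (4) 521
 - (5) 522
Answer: 2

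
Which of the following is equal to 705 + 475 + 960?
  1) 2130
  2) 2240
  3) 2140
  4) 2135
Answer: 3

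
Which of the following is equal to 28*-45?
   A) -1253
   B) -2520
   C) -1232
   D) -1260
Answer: D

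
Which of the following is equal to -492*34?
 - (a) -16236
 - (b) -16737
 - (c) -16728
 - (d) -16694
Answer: c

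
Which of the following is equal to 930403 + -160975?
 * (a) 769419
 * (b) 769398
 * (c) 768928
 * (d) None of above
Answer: d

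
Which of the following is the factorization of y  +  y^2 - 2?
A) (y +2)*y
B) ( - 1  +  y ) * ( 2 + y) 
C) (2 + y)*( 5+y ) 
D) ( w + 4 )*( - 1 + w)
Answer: B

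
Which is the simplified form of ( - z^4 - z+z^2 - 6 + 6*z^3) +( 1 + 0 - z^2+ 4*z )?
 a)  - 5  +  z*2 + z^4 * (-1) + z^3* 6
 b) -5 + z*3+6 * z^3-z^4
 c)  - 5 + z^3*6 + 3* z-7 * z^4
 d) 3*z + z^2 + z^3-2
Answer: b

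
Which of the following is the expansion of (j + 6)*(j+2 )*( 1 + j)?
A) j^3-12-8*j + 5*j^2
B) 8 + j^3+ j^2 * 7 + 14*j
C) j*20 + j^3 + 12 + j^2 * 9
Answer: C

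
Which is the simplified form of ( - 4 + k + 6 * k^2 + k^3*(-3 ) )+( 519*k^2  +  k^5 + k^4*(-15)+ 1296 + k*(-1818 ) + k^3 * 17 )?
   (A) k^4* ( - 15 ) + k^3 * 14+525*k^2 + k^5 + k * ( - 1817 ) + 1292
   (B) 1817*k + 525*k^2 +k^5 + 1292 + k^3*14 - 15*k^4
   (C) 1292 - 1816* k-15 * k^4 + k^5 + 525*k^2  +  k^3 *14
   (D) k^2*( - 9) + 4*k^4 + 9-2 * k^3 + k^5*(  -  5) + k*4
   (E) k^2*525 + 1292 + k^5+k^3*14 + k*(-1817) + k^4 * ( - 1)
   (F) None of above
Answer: A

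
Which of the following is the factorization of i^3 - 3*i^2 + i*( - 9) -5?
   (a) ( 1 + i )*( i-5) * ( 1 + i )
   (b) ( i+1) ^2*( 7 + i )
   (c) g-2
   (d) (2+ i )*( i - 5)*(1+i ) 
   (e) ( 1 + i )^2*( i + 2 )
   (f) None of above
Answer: a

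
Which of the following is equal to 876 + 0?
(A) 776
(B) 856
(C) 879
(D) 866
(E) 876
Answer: E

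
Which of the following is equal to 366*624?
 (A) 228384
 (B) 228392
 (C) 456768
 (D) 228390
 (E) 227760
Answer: A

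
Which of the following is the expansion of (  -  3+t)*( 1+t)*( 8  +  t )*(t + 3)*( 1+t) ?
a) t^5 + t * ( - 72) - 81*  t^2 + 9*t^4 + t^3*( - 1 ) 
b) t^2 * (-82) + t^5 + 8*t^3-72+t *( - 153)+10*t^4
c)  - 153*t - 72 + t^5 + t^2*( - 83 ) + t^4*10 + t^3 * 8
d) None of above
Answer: b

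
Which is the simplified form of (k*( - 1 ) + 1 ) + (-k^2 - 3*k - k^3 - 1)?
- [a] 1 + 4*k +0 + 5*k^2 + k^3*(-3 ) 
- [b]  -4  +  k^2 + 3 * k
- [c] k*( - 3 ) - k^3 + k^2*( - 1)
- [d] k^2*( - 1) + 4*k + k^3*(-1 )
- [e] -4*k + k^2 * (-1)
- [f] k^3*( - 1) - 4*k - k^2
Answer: f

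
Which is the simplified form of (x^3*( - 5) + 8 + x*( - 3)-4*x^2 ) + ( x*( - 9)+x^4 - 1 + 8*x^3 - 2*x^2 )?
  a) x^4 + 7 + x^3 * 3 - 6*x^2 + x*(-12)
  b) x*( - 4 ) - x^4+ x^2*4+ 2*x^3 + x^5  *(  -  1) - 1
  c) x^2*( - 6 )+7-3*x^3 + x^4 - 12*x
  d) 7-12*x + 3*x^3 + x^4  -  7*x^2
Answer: a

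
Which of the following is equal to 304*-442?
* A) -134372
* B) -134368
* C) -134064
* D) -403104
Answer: B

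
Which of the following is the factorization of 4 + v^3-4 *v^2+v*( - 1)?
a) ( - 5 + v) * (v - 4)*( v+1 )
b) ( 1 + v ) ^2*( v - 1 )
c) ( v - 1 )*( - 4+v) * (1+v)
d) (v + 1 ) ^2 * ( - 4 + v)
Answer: c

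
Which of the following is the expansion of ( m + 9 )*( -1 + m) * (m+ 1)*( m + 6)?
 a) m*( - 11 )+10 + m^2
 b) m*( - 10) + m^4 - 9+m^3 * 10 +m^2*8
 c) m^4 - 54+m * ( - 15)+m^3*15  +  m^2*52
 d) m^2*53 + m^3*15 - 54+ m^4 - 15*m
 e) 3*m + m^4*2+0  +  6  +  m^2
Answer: d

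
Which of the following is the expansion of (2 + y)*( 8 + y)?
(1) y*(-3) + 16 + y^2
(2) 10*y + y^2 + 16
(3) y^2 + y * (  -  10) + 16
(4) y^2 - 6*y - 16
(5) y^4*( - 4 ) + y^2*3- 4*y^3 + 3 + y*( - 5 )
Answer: 2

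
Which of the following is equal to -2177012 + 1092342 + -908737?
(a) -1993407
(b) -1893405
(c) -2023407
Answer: a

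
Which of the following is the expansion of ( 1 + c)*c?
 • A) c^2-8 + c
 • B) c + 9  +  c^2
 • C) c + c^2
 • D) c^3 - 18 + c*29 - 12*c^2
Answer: C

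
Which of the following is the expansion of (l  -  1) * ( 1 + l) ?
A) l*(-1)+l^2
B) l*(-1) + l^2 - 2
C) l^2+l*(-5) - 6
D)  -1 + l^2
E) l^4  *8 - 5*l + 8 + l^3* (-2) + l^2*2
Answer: D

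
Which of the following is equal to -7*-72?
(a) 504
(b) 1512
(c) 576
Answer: a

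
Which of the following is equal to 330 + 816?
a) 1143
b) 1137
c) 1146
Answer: c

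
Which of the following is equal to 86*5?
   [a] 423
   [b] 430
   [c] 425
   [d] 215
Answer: b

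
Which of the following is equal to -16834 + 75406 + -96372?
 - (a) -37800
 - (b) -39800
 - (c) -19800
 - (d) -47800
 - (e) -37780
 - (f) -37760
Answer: a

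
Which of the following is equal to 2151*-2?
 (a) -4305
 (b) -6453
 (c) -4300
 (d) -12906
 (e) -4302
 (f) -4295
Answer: e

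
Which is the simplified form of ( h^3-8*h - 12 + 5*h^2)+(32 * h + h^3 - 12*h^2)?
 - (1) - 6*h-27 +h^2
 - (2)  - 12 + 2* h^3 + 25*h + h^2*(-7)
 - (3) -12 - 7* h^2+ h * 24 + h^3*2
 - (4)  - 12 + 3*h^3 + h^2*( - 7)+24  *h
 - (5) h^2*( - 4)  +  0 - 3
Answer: 3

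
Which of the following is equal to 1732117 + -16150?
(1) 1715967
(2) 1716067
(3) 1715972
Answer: 1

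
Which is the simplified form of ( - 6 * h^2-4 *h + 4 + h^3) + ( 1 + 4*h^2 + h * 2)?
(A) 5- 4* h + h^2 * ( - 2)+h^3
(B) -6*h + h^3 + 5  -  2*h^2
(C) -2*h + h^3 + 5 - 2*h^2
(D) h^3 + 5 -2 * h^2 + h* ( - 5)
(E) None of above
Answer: C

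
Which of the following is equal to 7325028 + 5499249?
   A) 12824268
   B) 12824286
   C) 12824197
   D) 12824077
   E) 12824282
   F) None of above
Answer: F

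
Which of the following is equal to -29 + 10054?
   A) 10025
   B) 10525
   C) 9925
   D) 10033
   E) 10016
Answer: A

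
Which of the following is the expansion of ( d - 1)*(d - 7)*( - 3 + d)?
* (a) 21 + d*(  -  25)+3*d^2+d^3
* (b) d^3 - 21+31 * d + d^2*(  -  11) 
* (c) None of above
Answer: b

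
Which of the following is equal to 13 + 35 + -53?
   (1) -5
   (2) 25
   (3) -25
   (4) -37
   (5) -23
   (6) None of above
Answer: 1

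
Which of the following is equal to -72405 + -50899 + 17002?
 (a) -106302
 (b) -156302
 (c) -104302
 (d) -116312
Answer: a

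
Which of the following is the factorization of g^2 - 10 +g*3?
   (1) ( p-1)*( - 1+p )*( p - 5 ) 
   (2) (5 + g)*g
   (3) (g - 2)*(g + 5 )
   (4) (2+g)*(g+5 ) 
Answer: 3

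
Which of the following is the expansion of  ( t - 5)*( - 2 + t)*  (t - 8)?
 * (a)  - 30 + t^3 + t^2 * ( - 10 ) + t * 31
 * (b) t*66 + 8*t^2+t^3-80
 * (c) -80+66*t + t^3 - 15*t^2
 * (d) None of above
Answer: c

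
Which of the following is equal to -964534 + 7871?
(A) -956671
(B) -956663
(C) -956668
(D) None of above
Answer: B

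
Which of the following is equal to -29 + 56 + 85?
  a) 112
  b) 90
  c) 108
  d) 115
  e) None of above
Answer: a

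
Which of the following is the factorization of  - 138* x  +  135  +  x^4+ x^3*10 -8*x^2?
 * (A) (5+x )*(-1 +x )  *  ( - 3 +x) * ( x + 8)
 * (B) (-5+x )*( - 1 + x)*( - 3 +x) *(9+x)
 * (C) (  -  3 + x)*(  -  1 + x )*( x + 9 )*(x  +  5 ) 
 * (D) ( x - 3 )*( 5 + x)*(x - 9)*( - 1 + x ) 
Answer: C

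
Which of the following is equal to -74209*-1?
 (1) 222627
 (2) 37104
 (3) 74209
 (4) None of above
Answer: 3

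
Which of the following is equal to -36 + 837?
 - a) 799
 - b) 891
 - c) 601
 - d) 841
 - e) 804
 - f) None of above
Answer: f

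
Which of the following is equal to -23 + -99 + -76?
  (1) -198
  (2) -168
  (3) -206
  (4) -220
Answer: 1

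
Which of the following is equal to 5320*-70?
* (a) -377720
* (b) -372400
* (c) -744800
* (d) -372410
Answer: b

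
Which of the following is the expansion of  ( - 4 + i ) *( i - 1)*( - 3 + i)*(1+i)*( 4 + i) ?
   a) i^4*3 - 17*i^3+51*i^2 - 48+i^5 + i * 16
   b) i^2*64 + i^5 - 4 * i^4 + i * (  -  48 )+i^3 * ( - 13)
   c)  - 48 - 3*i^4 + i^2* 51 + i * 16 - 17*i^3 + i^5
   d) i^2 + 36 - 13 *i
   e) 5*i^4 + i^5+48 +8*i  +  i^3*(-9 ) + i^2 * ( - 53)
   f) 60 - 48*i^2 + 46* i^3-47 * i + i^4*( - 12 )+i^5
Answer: c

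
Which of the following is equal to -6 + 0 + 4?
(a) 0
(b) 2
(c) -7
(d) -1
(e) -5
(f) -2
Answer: f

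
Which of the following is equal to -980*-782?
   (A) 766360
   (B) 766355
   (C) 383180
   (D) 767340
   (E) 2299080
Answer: A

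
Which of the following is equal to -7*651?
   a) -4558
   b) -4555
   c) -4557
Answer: c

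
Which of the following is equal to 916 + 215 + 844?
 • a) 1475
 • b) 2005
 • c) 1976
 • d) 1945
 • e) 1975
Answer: e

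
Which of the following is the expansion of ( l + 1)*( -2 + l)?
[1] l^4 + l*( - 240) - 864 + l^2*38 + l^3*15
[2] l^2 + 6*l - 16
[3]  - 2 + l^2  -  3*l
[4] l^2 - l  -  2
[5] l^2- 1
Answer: 4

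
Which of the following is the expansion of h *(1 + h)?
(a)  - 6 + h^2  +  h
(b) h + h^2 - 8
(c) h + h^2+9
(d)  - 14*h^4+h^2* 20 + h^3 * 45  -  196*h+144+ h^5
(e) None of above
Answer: e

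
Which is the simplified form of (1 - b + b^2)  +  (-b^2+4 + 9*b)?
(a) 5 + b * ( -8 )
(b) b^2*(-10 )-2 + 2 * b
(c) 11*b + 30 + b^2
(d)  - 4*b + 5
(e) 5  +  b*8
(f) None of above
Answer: e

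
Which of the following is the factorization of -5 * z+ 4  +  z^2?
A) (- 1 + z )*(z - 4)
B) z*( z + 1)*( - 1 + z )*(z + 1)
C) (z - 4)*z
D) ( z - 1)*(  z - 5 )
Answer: A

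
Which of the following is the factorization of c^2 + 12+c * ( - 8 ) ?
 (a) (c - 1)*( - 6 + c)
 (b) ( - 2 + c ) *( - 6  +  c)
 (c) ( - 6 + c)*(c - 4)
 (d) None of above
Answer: b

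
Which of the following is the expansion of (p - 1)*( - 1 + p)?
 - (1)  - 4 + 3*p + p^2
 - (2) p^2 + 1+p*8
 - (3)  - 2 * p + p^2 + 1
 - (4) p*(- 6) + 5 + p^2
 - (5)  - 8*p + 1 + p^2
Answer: 3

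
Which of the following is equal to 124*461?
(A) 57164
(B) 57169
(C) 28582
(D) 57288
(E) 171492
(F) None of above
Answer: A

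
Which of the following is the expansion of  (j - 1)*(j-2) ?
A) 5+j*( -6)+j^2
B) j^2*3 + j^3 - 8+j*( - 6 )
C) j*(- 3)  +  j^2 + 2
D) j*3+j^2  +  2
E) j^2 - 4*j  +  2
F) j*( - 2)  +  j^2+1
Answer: C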